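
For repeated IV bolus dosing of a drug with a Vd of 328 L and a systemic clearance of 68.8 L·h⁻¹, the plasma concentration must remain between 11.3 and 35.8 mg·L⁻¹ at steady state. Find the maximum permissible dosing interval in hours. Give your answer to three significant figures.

k = CL / Vd = 68.80 / 328.0 = 0.2098 h⁻¹
Between IV bolus doses, concentration decays as C = C₀·e^(−kτ), so C_peak/C_trough = e^(kτ).
τ_max = ln(C_peak/C_trough) / k = ln(35.8/11.3) / 0.2098 = 1.153 / 0.2098 = 5.496 h

5.50 h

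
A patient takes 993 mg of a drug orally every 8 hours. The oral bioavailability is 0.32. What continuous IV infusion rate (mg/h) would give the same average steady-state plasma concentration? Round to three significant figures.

39.7 mg/h

Equivalent systemic input: infusion rate = F·D/τ.
Rate = 0.32 × 993 / 8 = 39.72 mg/h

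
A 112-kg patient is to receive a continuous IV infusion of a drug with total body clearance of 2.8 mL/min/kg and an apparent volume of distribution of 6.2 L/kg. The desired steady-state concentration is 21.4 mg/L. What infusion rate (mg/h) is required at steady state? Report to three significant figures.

CL = 2.8 mL/min/kg × 112 kg = 313.6 mL/min = 313.6 × 60/1000 = 18.82 L/h
Vd does not affect the maintenance rate; only clearance governs steady-state input.
R₀ = 18.82 × 21.4 = 402.7 mg/h

403 mg/h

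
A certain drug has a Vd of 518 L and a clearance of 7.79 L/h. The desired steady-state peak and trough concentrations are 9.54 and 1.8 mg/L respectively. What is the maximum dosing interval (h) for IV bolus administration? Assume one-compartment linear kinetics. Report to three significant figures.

111 h

k = CL / Vd = 7.790 / 518.0 = 0.01504 h⁻¹
Between IV bolus doses, concentration decays as C = C₀·e^(−kτ), so C_peak/C_trough = e^(kτ).
τ_max = ln(C_peak/C_trough) / k = ln(9.54/1.8) / 0.01504 = 1.668 / 0.01504 = 110.9 h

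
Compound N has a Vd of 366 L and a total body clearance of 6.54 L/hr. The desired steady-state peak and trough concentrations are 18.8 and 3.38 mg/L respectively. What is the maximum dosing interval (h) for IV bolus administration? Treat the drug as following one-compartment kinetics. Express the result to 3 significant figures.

96.0 h

k = CL / Vd = 6.540 / 366.0 = 0.01787 h⁻¹
Between IV bolus doses, concentration decays as C = C₀·e^(−kτ), so C_peak/C_trough = e^(kτ).
τ_max = ln(C_peak/C_trough) / k = ln(18.8/3.38) / 0.01787 = 1.716 / 0.01787 = 96.03 h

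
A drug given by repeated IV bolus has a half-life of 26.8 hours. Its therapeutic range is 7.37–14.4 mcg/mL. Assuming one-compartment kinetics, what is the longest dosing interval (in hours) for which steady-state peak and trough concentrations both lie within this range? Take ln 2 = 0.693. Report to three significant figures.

k = 0.693 / t½ = 0.693 / 26.8 = 0.02586 h⁻¹
Between IV bolus doses, concentration decays as C = C₀·e^(−kτ), so C_peak/C_trough = e^(kτ).
τ_max = ln(C_peak/C_trough) / k = ln(14.4/7.37) / 0.02586 = 0.6698 / 0.02586 = 25.90 h

25.9 h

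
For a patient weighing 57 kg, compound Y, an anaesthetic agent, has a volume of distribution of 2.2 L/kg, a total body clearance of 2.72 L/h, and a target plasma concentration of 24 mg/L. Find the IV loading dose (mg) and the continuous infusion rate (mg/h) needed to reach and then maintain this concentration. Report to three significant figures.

(a) 3010 mg; (b) 65.3 mg/h

Total Vd = 2.2 × 57 = 125.4 L
Loading dose = Vd × C = 125.4 × 24 = 3010 mg
Maintenance infusion rate = CL × Css = 2.720 × 24 = 65.28 mg/h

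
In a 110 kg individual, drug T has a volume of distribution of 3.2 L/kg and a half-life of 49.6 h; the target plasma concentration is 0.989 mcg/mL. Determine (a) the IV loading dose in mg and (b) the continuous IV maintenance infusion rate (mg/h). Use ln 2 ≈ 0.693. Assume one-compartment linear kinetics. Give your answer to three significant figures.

(a) 348 mg; (b) 4.86 mg/h

Vd(total) = 110 kg × 3.2 L/kg = 352.0 L
LD = Vd × C = 352.0 × 0.989 = 348.1 mg
CL = 0.693 × Vd / t½ = 0.693 × 352.0 / 49.6 = 4.918 L/h
Infusion rate = CL × Css = 4.918 × 0.989 = 4.864 mg/h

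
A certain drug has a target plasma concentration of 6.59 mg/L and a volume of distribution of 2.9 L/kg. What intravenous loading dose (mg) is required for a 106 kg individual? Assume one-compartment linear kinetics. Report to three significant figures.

2030 mg

Total Vd = 2.9 × 106 = 307.4 L
LD = Vd × C = 307.4 × 6.590 = 2026 mg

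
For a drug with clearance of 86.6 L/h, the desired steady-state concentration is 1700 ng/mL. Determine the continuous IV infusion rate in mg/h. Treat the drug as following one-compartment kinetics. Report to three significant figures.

147 mg/h

C = 1700 ng/mL = 1.700 mg/L
At steady state, infusion rate equals elimination rate: rate in = CL × Css.
Rate = CL × Css = 86.60 × 1.7 = 147.2 mg/h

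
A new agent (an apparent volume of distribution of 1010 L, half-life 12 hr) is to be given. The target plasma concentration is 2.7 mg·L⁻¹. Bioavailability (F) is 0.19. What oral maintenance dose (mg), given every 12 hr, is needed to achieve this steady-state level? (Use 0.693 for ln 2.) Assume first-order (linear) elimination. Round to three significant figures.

9950 mg

CL = 0.693 × Vd / t½ = 0.693 × 1010 / 12 = 58.33 L/h
D = CL × Css × τ / F = 58.33 × 2.7 × 12 / 0.19 = 9947 mg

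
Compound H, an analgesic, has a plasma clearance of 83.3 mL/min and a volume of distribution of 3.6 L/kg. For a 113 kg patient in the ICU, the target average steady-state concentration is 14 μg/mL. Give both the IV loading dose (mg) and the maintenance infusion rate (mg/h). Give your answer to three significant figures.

Vd(total) = 113 kg × 3.6 L/kg = 406.8 L
Loading dose = Vd × C = 406.8 × 14 = 5695 mg
CL = 83.3 mL/min × 60/1000 = 4.998 L/h
Maintenance: replace elimination → rate = CL × Css = 4.998 × 14 = 69.97 mg/h

(a) 5700 mg; (b) 70.0 mg/h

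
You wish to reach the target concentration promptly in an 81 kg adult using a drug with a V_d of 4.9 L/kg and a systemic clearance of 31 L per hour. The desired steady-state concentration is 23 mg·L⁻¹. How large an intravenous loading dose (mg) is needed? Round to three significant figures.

9130 mg

Total Vd = 4.9 × 81 = 396.9 L
LD = Vd × C = 396.9 × 23.00 = 9129 mg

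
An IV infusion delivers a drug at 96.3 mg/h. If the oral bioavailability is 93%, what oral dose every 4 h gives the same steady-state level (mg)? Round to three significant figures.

To maintain the same Css, the systemic dosing rate must be unchanged: F·D/τ = infusion rate.
D = rate × τ / F = 96.3 × 4 / 0.93 = 414.2 mg

414 mg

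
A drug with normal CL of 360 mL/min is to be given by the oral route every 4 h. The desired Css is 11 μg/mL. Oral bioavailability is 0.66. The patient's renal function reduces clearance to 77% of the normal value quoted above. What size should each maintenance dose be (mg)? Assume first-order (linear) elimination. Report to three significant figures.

1110 mg

CL = 360 mL/min × 60/1000 = 21.60 L/h
Patient clearance = 0.77 × 21.60 = 16.63 L/h
D = CL × Css × τ / F = 16.63 × 11 × 4 / 0.66 = 1109 mg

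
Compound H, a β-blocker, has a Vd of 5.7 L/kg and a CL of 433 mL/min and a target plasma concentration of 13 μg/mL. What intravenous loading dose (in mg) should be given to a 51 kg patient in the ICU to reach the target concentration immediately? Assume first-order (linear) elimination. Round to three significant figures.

Vd(total) = 51 kg × 5.7 L/kg = 290.7 L
LD = Vd × C = 290.7 × 13.00 = 3779 mg

3780 mg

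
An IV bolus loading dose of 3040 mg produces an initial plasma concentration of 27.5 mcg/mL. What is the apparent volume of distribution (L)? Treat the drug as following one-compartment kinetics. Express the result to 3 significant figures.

111 L

Immediately after an IV bolus, C₀ = Dose / Vd, so Vd = Dose / C₀.
Vd = 3040 / 27.5 = 110.5 L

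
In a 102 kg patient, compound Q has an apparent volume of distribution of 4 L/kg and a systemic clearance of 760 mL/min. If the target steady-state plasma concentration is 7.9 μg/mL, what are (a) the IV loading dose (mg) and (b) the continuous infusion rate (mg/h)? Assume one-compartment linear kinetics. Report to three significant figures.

Vd = 4 L/kg × 102 kg = 408.0 L
LD = Vd · C_target = 408.0 × 7.9 = 3223 mg
CL = 760 mL/min = 760 × 0.06 = 45.60 L/h
Maintenance: replace elimination → rate = CL × Css = 45.60 × 7.9 = 360.2 mg/h

(a) 3220 mg; (b) 360 mg/h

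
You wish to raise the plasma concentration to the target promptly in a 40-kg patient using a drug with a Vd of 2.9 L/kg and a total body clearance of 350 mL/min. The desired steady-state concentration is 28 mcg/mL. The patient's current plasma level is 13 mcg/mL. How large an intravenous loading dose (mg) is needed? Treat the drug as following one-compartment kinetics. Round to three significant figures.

Vd = 2.9 L/kg × 40 kg = 116.0 L
Concentration deficit ΔC = 28 − 13 = 15.00 mg/L
LD = Vd × ΔC = 116.0 × 15.00 = 1740 mg

1740 mg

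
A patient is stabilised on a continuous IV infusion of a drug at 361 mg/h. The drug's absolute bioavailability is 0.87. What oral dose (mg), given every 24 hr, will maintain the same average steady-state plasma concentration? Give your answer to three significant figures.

To maintain the same Css, the systemic dosing rate must be unchanged: F·D/τ = infusion rate.
D = rate × τ / F = 361 × 24 / 0.87 = 9959 mg

9960 mg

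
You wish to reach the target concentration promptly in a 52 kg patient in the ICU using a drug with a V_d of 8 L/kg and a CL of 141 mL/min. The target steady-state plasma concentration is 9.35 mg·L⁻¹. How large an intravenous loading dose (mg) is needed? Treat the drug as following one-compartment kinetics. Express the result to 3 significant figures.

3890 mg

Vd = 8 L/kg × 52 kg = 416.0 L
LD = Vd × C = 416.0 × 9.350 = 3890 mg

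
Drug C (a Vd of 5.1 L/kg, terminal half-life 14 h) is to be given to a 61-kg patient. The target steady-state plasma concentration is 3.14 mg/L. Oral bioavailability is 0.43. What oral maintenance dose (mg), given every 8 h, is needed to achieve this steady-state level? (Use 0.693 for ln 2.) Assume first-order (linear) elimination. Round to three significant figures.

Vd = 5.1 L/kg × 61 kg = 311.1 L
CL = ln 2 · Vd / t½ = 0.693 × 311.1 / 14 = 15.40 L/h
D = CL × Css × τ / F = 15.40 × 3.14 × 8 / 0.43 = 899.6 mg

900 mg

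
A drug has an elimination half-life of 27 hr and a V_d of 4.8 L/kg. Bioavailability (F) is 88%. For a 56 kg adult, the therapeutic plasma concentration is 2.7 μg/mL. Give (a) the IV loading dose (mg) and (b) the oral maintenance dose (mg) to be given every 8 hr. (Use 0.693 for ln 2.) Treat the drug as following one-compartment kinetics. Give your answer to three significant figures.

Vd(total) = 56 kg × 4.8 L/kg = 268.8 L
LD = Vd × C = 268.8 × 2.7 = 725.8 mg
CL = 0.693 × Vd / t½ = 0.693 × 268.8 / 27 = 6.899 L/h
D = CL × Css × τ / F = 6.899 × 2.7 × 8 / 0.88 = 169.3 mg

(a) 726 mg; (b) 169 mg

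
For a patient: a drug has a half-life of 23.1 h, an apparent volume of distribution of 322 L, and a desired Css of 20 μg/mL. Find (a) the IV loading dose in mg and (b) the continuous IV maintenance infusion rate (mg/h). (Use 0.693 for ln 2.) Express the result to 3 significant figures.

LD = Vd × C = 322.0 × 20 = 6440 mg
CL = 0.693 × Vd / t½ = 0.693 × 322.0 / 23.1 = 9.660 L/h
Infusion rate = CL × Css = 9.660 × 20 = 193.2 mg/h

(a) 6440 mg; (b) 193 mg/h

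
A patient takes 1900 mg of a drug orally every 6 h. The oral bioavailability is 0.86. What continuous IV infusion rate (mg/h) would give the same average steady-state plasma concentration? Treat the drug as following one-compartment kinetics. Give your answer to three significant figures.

Equivalent systemic input: infusion rate = F·D/τ.
Rate = 0.86 × 1900 / 6 = 272.3 mg/h

272 mg/h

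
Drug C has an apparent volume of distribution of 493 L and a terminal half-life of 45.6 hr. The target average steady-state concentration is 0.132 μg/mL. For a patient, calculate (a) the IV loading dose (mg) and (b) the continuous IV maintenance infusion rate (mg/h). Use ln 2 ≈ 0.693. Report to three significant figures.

LD = Vd × C = 493.0 × 0.132 = 65.08 mg
CL = 0.693 × Vd / t½ = 0.693 × 493.0 / 45.6 = 7.492 L/h
Infusion rate = CL × Css = 7.492 × 0.132 = 0.9889 mg/h

(a) 65.1 mg; (b) 0.989 mg/h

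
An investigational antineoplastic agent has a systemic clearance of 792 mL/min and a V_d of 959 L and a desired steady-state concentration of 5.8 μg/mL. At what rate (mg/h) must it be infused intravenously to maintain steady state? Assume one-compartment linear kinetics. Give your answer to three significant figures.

CL = 792 mL/min = 792 × 0.06 = 47.52 L/h
Vd does not affect the maintenance rate; only clearance governs steady-state input.
R₀ = 47.52 × 5.8 = 275.6 mg/h

276 mg/h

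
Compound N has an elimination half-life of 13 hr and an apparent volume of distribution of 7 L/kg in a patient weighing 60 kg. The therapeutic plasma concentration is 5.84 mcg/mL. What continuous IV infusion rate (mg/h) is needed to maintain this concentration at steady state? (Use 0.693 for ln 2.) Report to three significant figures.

Total Vd = 7 × 60 = 420.0 L
k = 0.693/13 = 0.05331 h⁻¹, so CL = k·Vd = 0.05331 × 420.0 = 22.39 L/h
Infusion rate = CL × Css = 22.39 × 5.84 = 130.8 mg/h

131 mg/h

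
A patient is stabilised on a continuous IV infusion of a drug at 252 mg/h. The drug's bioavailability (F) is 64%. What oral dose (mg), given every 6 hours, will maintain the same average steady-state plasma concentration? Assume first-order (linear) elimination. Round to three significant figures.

2360 mg

To maintain the same Css, the systemic dosing rate must be unchanged: F·D/τ = infusion rate.
D = rate × τ / F = 252 × 6 / 0.64 = 2363 mg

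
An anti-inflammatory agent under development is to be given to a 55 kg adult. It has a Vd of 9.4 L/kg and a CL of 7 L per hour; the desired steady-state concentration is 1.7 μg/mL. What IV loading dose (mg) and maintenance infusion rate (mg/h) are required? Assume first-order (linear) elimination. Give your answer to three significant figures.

Total Vd = 9.4 × 55 = 517.0 L
Loading: fill Vd to C_target → 517.0 L × 1.7 mg/L = 878.9 mg
Infusion rate = 7.000 L/h × 1.7 mg/L = 11.90 mg/h

(a) 879 mg; (b) 11.9 mg/h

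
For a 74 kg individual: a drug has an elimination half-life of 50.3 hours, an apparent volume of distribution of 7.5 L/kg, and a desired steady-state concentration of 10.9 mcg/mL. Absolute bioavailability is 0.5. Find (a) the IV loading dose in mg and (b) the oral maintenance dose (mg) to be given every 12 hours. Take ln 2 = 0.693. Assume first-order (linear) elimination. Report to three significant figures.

Total Vd = 7.5 × 74 = 555.0 L
LD = Vd × C = 555.0 × 10.9 = 6050 mg
CL = 0.693 × Vd / t½ = 0.693 × 555.0 / 50.3 = 7.646 L/h
D = CL × Css × τ / F = 7.646 × 10.9 × 12 / 0.5 = 2000 mg

(a) 6050 mg; (b) 2000 mg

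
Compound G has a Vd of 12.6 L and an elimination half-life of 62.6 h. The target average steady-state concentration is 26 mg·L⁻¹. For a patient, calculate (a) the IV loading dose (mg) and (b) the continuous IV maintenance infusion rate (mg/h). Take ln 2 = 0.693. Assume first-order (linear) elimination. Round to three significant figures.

(a) 328 mg; (b) 3.63 mg/h

LD = Vd × C = 12.60 × 26 = 327.6 mg
CL = 0.693 × Vd / t½ = 0.693 × 12.60 / 62.6 = 0.1395 L/h
Infusion rate = CL × Css = 0.1395 × 26 = 3.627 mg/h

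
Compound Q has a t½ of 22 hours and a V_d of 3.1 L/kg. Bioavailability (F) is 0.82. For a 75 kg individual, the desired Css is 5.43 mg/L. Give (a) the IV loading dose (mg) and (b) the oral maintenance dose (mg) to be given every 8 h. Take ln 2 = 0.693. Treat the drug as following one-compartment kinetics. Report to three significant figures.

(a) 1260 mg; (b) 388 mg

Vd = 3.1 L/kg × 75 kg = 232.5 L
LD = Vd × C = 232.5 × 5.43 = 1262 mg
CL = 0.693 × Vd / t½ = 0.693 × 232.5 / 22 = 7.324 L/h
D = CL × Css × τ / F = 7.324 × 5.43 × 8 / 0.82 = 388.0 mg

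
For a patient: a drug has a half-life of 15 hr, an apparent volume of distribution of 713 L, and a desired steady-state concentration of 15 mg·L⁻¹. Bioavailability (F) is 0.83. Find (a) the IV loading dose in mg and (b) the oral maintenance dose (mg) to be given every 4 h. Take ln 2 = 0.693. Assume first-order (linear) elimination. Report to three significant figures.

(a) 10700 mg; (b) 2380 mg

LD = Vd × C = 713.0 × 15 = 10700 mg
CL = 0.693 × Vd / t½ = 0.693 × 713.0 / 15 = 32.94 L/h
D = CL × Css × τ / F = 32.94 × 15 × 4 / 0.83 = 2381 mg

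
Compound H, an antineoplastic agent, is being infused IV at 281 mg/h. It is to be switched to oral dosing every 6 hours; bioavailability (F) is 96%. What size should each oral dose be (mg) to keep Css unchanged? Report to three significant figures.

1760 mg

To maintain the same Css, the systemic dosing rate must be unchanged: F·D/τ = infusion rate.
D = rate × τ / F = 281 × 6 / 0.96 = 1756 mg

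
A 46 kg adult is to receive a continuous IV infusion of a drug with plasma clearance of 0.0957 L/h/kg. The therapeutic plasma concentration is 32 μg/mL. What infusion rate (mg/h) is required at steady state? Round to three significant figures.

141 mg/h

CL = 0.0957 L/h/kg × 46 kg = 4.402 L/h
Rate = CL × Css = 4.402 × 32 = 140.9 mg/h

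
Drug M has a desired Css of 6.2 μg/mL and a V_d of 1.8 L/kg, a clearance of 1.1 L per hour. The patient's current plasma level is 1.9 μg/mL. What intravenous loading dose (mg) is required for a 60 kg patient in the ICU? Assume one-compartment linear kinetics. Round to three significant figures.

Total Vd = 1.8 × 60 = 108.0 L
Concentration deficit ΔC = 6.2 − 1.9 = 4.300 mg/L
LD = Vd × ΔC = 108.0 × 4.300 = 464.4 mg

464 mg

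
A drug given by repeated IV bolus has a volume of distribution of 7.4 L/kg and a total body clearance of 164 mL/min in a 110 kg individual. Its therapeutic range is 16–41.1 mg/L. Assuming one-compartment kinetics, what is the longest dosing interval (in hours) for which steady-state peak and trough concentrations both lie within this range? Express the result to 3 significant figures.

78.0 h

Total Vd = 7.4 × 110 = 814.0 L
CL = 164 mL/min × 60/1000 = 9.840 L/h
k = CL / Vd = 9.840 / 814.0 = 0.01209 h⁻¹
Between IV bolus doses, concentration decays as C = C₀·e^(−kτ), so C_peak/C_trough = e^(kτ).
τ_max = ln(C_peak/C_trough) / k = ln(41.1/16) / 0.01209 = 0.9434 / 0.01209 = 78.03 h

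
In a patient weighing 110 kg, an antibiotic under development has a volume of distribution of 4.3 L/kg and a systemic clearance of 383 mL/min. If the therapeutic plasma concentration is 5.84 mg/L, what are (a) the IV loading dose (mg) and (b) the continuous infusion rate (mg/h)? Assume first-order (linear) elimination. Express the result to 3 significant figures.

Total Vd = 4.3 × 110 = 473.0 L
LD = Vd · C_target = 473.0 × 5.84 = 2762 mg
Convert clearance: 383 mL/min × 60 min/h ÷ 1000 mL/L = 22.98 L/h
Infusion rate = 22.98 L/h × 5.84 mg/L = 134.2 mg/h

(a) 2760 mg; (b) 134 mg/h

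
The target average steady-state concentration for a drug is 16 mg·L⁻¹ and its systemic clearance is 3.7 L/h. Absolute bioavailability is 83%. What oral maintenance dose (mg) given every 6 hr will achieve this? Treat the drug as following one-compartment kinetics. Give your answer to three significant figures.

D = CL × Css × τ / F = 3.700 × 16 × 6 / 0.83 = 428.0 mg

428 mg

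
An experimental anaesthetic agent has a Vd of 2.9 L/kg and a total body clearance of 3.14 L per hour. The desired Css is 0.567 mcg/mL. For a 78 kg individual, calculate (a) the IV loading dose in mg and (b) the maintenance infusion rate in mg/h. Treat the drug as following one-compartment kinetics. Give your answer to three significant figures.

Vd = 2.9 L/kg × 78 kg = 226.2 L
Loading: fill Vd to C_target → 226.2 L × 0.567 mg/L = 128.3 mg
Infusion rate = 3.140 L/h × 0.567 mg/L = 1.780 mg/h

(a) 128 mg; (b) 1.78 mg/h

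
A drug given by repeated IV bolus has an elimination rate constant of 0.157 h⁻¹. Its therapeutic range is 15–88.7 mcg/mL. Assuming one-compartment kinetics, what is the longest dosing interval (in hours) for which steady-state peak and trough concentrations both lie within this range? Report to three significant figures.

Between IV bolus doses, concentration decays as C = C₀·e^(−kτ), so C_peak/C_trough = e^(kτ).
τ_max = ln(C_peak/C_trough) / k = ln(88.7/15) / 0.1570 = 1.777 / 0.1570 = 11.32 h

11.3 h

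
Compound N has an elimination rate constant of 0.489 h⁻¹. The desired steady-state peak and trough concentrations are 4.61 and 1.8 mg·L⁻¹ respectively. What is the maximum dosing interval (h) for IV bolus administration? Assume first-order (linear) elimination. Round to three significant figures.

1.92 h

Between IV bolus doses, concentration decays as C = C₀·e^(−kτ), so C_peak/C_trough = e^(kτ).
τ_max = ln(C_peak/C_trough) / k = ln(4.61/1.8) / 0.4890 = 0.9404 / 0.4890 = 1.923 h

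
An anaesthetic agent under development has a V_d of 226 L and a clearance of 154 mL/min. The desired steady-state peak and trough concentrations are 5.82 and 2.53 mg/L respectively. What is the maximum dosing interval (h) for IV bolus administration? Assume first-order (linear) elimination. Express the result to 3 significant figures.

20.4 h

CL = 154 mL/min = 154 × 0.06 = 9.240 L/h
k = CL / Vd = 9.240 / 226.0 = 0.04088 h⁻¹
Between IV bolus doses, concentration decays as C = C₀·e^(−kτ), so C_peak/C_trough = e^(kτ).
τ_max = ln(C_peak/C_trough) / k = ln(5.82/2.53) / 0.04088 = 0.8331 / 0.04088 = 20.38 h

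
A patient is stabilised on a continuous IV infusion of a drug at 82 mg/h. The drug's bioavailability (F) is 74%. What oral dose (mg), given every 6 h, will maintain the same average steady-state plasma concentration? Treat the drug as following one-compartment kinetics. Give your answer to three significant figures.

665 mg

To maintain the same Css, the systemic dosing rate must be unchanged: F·D/τ = infusion rate.
D = rate × τ / F = 82 × 6 / 0.74 = 664.9 mg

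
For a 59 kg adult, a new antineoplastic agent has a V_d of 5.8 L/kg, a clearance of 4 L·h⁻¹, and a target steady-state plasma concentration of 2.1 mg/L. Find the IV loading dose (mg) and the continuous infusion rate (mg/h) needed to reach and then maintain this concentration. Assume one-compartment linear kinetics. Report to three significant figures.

(a) 719 mg; (b) 8.40 mg/h

Vd = 5.8 L/kg × 59 kg = 342.2 L
Loading: fill Vd to C_target → 342.2 L × 2.1 mg/L = 718.6 mg
Infusion rate = 4.000 L/h × 2.1 mg/L = 8.400 mg/h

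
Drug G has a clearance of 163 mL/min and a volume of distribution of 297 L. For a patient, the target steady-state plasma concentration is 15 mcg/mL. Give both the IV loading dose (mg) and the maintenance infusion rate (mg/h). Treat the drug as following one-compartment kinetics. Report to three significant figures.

LD = Vd · C_target = 297.0 × 15 = 4455 mg
Convert clearance: 163 mL/min × 60 min/h ÷ 1000 mL/L = 9.780 L/h
Maintenance: replace elimination → rate = CL × Css = 9.780 × 15 = 146.7 mg/h

(a) 4460 mg; (b) 147 mg/h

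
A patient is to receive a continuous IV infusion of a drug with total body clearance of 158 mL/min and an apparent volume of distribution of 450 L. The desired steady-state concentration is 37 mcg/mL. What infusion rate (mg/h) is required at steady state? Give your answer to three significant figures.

351 mg/h

CL = 158 mL/min = 158 × 0.06 = 9.480 L/h
Rate = CL × Css = 9.480 × 37 = 350.8 mg/h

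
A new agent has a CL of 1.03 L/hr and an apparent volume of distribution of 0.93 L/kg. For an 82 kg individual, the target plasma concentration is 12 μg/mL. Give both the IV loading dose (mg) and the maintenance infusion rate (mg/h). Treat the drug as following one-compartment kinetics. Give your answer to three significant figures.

Vd = 0.93 L/kg × 82 kg = 76.26 L
Loading dose = Vd × C = 76.26 × 12 = 915.1 mg
Maintenance infusion rate = CL × Css = 1.030 × 12 = 12.36 mg/h

(a) 915 mg; (b) 12.4 mg/h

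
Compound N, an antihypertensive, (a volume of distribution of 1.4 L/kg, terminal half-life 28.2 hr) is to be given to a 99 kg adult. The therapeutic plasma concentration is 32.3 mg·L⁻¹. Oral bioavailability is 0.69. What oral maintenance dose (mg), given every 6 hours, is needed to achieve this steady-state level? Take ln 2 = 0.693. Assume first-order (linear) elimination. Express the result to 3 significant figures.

957 mg

Vd(total) = 99 kg × 1.4 L/kg = 138.6 L
CL = 0.693 × Vd / t½ = 0.693 × 138.6 / 28.2 = 3.406 L/h
D = CL × Css × τ / F = 3.406 × 32.3 × 6 / 0.69 = 956.6 mg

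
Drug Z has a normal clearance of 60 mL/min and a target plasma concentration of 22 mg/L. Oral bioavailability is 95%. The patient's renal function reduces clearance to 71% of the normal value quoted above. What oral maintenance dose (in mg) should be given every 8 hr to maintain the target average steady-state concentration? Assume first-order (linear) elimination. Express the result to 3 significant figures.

474 mg

CL = 60 mL/min = 60 × 0.06 = 3.600 L/h
Patient clearance = 0.71 × 3.600 = 2.556 L/h
D = CL × Css × τ / F = 2.556 × 22 × 8 / 0.95 = 473.5 mg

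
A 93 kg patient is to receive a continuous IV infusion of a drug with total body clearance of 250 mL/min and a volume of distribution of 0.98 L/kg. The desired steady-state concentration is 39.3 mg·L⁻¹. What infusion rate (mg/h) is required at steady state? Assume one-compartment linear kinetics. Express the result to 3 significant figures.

CL = 250 mL/min = 250 × 0.06 = 15.00 L/h
Infusion rate = CL · Css = 15.00 L/h × 39.3 mg/L = 589.5 mg/h

590 mg/h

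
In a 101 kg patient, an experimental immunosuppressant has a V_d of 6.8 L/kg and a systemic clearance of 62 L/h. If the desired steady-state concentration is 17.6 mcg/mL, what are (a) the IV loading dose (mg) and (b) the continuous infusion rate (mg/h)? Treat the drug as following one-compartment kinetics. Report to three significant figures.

(a) 12100 mg; (b) 1090 mg/h

Vd = 6.8 L/kg × 101 kg = 686.8 L
Loading dose = Vd × C = 686.8 × 17.6 = 12090 mg
Maintenance infusion rate = CL × Css = 62.00 × 17.6 = 1091 mg/h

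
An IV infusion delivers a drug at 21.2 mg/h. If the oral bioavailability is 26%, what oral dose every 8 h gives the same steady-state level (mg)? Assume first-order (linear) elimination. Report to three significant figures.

To maintain the same Css, the systemic dosing rate must be unchanged: F·D/τ = infusion rate.
D = rate × τ / F = 21.2 × 8 / 0.26 = 652.3 mg

652 mg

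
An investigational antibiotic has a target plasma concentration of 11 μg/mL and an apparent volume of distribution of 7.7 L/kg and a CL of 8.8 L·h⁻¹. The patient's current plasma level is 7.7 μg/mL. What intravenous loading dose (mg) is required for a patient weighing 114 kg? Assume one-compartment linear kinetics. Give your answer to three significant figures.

Total Vd = 7.7 × 114 = 877.8 L
Concentration deficit ΔC = 11 − 7.7 = 3.300 mg/L
LD = Vd × ΔC = 877.8 × 3.300 = 2897 mg

2900 mg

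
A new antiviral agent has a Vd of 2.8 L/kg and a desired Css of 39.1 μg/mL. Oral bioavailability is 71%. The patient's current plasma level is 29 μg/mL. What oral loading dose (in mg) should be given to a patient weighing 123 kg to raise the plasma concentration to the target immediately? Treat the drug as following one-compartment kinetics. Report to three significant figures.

Vd = 2.8 L/kg × 123 kg = 344.4 L
Concentration deficit ΔC = 39.1 − 29 = 10.10 mg/L
LD = Vd × ΔC / F = 344.4 × 10.10 / 0.71 = 4899 mg

4900 mg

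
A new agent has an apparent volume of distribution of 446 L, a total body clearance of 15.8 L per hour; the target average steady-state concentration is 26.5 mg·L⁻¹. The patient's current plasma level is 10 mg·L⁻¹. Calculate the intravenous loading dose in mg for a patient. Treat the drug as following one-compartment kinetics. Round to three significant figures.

Concentration deficit ΔC = 26.5 − 10 = 16.50 mg/L
LD = Vd × ΔC = 446.0 × 16.50 = 7359 mg

7360 mg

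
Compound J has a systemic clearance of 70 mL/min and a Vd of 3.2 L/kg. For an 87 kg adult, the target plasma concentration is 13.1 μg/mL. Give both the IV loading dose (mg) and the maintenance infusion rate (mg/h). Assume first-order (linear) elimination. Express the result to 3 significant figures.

(a) 3650 mg; (b) 55.0 mg/h

Total Vd = 3.2 × 87 = 278.4 L
Loading dose = Vd × C = 278.4 × 13.1 = 3647 mg
CL = 70 mL/min × 60/1000 = 4.200 L/h
Maintenance: replace elimination → rate = CL × Css = 4.200 × 13.1 = 55.02 mg/h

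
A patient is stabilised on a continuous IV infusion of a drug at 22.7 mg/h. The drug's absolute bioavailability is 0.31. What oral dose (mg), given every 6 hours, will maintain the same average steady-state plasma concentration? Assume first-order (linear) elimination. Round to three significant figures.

439 mg

To maintain the same Css, the systemic dosing rate must be unchanged: F·D/τ = infusion rate.
D = rate × τ / F = 22.7 × 6 / 0.31 = 439.4 mg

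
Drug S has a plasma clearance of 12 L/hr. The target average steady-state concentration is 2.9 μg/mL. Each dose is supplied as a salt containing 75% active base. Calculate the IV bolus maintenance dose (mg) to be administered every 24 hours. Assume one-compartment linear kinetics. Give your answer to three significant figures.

1110 mg

D = CL × Css × τ / S = 12.00 × 2.9 × 24 / 0.75 = 1114 mg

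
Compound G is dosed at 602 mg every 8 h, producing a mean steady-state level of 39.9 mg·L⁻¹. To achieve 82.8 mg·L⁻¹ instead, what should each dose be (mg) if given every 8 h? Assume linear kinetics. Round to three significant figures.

With linear kinetics, Css is proportional to dose rate (D/τ) at fixed clearance.
D₂ = D₁ × (Css,target / Css,current) = 602 × 82.8/39.9 = 1249 mg

1250 mg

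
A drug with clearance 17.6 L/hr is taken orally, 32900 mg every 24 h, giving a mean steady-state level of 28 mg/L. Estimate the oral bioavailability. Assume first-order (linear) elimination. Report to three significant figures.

F·D/τ = CL·Css at steady state → F = CL·Css·τ / D.
F = 17.6 × 28 × 24 / 32900 = 0.359

0.359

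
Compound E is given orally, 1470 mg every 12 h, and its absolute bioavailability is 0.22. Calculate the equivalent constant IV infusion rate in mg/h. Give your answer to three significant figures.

27.0 mg/h

Equivalent systemic input: infusion rate = F·D/τ.
Rate = 0.22 × 1470 / 12 = 26.95 mg/h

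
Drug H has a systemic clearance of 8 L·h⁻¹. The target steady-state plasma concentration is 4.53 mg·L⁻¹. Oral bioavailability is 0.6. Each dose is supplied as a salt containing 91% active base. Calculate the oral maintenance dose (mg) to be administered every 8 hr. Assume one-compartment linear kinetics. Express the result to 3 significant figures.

At steady state, dose per interval replaces the amount cleared in that interval: F·S·D/τ = CL·Css.
D = CL × Css × τ / F / S = 8.000 × 4.53 × 8 / 0.6 / 0.91 = 531.0 mg

531 mg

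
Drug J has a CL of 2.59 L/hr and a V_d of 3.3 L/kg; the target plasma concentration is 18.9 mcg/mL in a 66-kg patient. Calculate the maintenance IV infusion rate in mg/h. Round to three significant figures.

Infusion rate = CL · Css = 2.590 L/h × 18.9 mg/L = 48.95 mg/h

49.0 mg/h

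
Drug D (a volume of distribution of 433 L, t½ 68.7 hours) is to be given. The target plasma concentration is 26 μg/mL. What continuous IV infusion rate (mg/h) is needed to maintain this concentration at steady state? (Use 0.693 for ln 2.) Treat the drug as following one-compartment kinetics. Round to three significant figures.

114 mg/h

CL = ln 2 · Vd / t½ = 0.693 × 433.0 / 68.7 = 4.368 L/h
Infusion rate = CL × Css = 4.368 × 26 = 113.6 mg/h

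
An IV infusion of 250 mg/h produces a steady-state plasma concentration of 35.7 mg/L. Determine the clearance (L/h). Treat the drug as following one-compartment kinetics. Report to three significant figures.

7.00 L/h

At steady state, infusion rate = CL × Css, so CL = rate / Css.
CL = 250 / 35.7 = 7.003 L/h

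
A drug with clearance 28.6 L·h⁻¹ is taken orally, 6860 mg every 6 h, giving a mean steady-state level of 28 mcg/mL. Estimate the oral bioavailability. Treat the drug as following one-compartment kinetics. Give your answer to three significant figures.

0.700

F·D/τ = CL·Css at steady state → F = CL·Css·τ / D.
F = 28.6 × 28 × 6 / 6860 = 0.700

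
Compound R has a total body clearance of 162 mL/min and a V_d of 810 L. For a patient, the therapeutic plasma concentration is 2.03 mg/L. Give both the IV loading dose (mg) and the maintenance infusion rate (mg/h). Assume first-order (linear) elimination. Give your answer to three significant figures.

(a) 1640 mg; (b) 19.7 mg/h

Loading dose = Vd × C = 810.0 × 2.03 = 1644 mg
CL = 162 mL/min = 162 × 0.06 = 9.720 L/h
Infusion rate = 9.720 L/h × 2.03 mg/L = 19.73 mg/h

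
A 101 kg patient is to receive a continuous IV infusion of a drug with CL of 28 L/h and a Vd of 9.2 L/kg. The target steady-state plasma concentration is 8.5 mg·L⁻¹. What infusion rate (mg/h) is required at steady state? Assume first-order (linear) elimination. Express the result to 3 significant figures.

238 mg/h

R₀ = 28.00 × 8.5 = 238.0 mg/h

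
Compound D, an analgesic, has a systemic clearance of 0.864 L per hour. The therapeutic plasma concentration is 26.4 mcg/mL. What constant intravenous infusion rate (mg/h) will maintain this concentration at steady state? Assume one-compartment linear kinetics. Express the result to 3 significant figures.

22.8 mg/h

R₀ = 0.8640 × 26.4 = 22.81 mg/h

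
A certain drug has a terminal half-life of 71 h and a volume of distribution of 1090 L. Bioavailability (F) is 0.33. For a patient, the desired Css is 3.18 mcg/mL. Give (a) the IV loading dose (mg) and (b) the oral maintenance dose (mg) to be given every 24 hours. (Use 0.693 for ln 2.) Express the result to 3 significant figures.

LD = Vd × C = 1090 × 3.18 = 3466 mg
CL = 0.693 × Vd / t½ = 0.693 × 1090 / 71 = 10.64 L/h
D = CL × Css × τ / F = 10.64 × 3.18 × 24 / 0.33 = 2461 mg

(a) 3470 mg; (b) 2460 mg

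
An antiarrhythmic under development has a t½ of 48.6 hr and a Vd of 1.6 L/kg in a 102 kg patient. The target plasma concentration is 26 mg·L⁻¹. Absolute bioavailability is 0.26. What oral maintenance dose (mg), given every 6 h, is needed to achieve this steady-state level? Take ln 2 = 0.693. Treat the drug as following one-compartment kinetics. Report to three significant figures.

Total Vd = 1.6 × 102 = 163.2 L
CL = 0.693 × Vd / t½ = 0.693 × 163.2 / 48.6 = 2.327 L/h
D = CL × Css × τ / F = 2.327 × 26 × 6 / 0.26 = 1396 mg

1400 mg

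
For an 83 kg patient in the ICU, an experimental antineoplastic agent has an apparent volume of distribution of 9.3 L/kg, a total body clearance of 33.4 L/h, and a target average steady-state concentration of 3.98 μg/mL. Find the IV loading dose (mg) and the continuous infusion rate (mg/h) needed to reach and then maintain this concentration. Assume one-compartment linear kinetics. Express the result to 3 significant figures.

(a) 3070 mg; (b) 133 mg/h

Total Vd = 9.3 × 83 = 771.9 L
Loading dose = Vd × C = 771.9 × 3.98 = 3072 mg
Infusion rate = 33.40 L/h × 3.98 mg/L = 132.9 mg/h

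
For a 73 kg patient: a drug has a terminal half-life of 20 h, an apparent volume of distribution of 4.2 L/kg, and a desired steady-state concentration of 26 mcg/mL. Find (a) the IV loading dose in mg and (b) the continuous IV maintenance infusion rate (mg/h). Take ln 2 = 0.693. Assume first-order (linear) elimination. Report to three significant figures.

Vd = 4.2 L/kg × 73 kg = 306.6 L
LD = Vd × C = 306.6 × 26 = 7972 mg
CL = 0.693 × Vd / t½ = 0.693 × 306.6 / 20 = 10.62 L/h
Infusion rate = CL × Css = 10.62 × 26 = 276.1 mg/h

(a) 7970 mg; (b) 276 mg/h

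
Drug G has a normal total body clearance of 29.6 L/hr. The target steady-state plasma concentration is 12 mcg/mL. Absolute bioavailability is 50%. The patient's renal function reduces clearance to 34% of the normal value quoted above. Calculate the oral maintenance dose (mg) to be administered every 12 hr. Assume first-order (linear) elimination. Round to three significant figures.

Patient clearance = 0.34 × 29.60 = 10.06 L/h
D = CL × Css × τ / F = 10.06 × 12 × 12 / 0.5 = 2897 mg

2900 mg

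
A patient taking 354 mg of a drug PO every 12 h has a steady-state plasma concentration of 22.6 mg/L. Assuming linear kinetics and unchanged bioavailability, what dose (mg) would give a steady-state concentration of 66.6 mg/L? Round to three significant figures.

For first-order elimination, Css ∝ F·D/(CL·τ); F and CL are unchanged, so Css ∝ D/τ.
D₂ = D₁ × (Css,target / Css,current) = 354 × 66.6/22.6 = 1043 mg

1040 mg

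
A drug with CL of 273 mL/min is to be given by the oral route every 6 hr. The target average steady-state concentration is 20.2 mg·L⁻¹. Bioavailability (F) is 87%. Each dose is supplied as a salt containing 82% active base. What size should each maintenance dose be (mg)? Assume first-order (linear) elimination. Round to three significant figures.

Convert clearance: 273 mL/min × 60 min/h ÷ 1000 mL/L = 16.38 L/h
D = CL × Css × τ / F / S = 16.38 × 20.2 × 6 / 0.87 / 0.82 = 2783 mg

2780 mg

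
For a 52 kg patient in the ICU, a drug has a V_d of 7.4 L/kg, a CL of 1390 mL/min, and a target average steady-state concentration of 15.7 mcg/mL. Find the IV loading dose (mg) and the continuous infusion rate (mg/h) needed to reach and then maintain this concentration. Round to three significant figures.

Vd(total) = 52 kg × 7.4 L/kg = 384.8 L
Loading dose = Vd × C = 384.8 × 15.7 = 6041 mg
CL = 1390 mL/min = 1390 × 0.06 = 83.40 L/h
Maintenance: replace elimination → rate = CL × Css = 83.40 × 15.7 = 1309 mg/h

(a) 6040 mg; (b) 1310 mg/h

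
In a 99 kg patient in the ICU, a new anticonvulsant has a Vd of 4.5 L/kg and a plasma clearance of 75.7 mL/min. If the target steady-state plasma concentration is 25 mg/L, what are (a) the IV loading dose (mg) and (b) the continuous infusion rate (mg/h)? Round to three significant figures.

(a) 11100 mg; (b) 114 mg/h

Vd = 4.5 L/kg × 99 kg = 445.5 L
Loading: fill Vd to C_target → 445.5 L × 25 mg/L = 11140 mg
Convert clearance: 75.7 mL/min × 60 min/h ÷ 1000 mL/L = 4.542 L/h
Maintenance infusion rate = CL × Css = 4.542 × 25 = 113.6 mg/h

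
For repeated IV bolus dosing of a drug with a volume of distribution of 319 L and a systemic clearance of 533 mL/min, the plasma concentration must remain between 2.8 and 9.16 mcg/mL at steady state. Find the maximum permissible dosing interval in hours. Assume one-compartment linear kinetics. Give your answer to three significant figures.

Convert clearance: 533 mL/min × 60 min/h ÷ 1000 mL/L = 31.98 L/h
k = CL / Vd = 31.98 / 319.0 = 0.1003 h⁻¹
Between IV bolus doses, concentration decays as C = C₀·e^(−kτ), so C_peak/C_trough = e^(kτ).
τ_max = ln(C_peak/C_trough) / k = ln(9.16/2.8) / 0.1003 = 1.185 / 0.1003 = 11.81 h

11.8 h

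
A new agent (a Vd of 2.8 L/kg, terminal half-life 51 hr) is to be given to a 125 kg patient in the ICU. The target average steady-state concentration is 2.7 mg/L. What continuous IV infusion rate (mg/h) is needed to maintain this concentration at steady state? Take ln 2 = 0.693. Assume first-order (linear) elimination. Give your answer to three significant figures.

Vd = 2.8 L/kg × 125 kg = 350.0 L
CL = 0.693 × Vd / t½ = 0.693 × 350.0 / 51 = 4.756 L/h
Infusion rate = CL × Css = 4.756 × 2.7 = 12.84 mg/h

12.8 mg/h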